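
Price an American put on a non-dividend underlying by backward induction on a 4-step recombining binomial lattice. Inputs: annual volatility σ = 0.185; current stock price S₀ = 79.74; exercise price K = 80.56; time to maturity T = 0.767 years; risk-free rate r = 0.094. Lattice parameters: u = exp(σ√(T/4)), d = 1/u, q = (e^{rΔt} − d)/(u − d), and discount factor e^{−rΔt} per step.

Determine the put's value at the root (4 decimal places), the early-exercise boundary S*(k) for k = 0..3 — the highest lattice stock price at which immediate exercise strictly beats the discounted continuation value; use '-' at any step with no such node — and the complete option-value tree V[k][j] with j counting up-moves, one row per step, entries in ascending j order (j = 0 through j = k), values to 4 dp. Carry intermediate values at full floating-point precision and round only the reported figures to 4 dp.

Δt=0.19175  u=1.08438  d=0.92218  q=0.59189  discount=0.98214
step 4 (expiry): payoffs max(K−S,0) = 22.8904 12.7472 0.8200 0.0000 0.0000
step 3: (k=3,j=0): S=62.5359, (K−S)⁺=18.0241, hold=16.5850 ⇒ V=18.0241 exercise | (k=3,j=1): S=73.5350, (K−S)⁺=7.0250, hold=5.5860 ⇒ V=7.0250 exercise | (k=3,j=2): S=86.4686, (K−S)⁺=0.0000, hold=0.3287 ⇒ V=0.3287 continue | (k=3,j=3): S=101.6771, (K−S)⁺=0.0000, hold=0.0000 ⇒ V=0.0000 continue  boundary S*=73.5350
step 2: (k=2,j=0): S=67.8128, (K−S)⁺=12.7472, hold=11.3081 ⇒ V=12.7472 exercise | (k=2,j=1): S=79.7400, (K−S)⁺=0.8200, hold=3.0068 ⇒ V=3.0068 continue | (k=2,j=2): S=93.7650, (K−S)⁺=0.0000, hold=0.1317 ⇒ V=0.1317 continue  boundary S*=67.8128
step 1: (k=1,j=0): S=73.5350, (K−S)⁺=7.0250, hold=6.8572 ⇒ V=7.0250 exercise | (k=1,j=1): S=86.4686, (K−S)⁺=0.0000, hold=1.2818 ⇒ V=1.2818 continue  boundary S*=73.5350
step 0: (k=0,j=0): S=79.7400, (K−S)⁺=0.8200, hold=3.5609 ⇒ V=3.5609 continue  boundary S*=-

price = 3.5609
boundary = - 73.5350 67.8128 73.5350
tree:
3.5609
7.0250 1.2818
12.7472 3.0068 0.1317
18.0241 7.0250 0.3287 0.0000
22.8904 12.7472 0.8200 0.0000 0.0000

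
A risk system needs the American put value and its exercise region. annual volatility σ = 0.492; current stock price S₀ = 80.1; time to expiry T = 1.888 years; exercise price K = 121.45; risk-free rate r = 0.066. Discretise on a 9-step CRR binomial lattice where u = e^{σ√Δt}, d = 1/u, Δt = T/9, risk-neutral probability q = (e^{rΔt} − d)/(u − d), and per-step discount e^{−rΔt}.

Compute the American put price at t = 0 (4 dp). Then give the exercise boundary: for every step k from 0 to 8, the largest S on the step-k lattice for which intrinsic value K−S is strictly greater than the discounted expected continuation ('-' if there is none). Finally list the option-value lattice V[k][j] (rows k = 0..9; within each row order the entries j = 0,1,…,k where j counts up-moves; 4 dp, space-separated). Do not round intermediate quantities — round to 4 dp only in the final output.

price = 45.6234
boundary = - 63.9392 51.0389 63.9392 51.0389 63.9392 51.0389 63.9392 80.1000
tree:
45.6234
57.5108 33.8026
70.4111 44.7552 22.6695
80.7086 57.5108 31.9476 13.0633
88.9285 70.4111 43.6387 19.9424 5.8309
95.4899 80.7086 57.5108 29.5623 9.8776 1.5218
100.7276 88.9285 70.4111 42.2271 16.4089 2.9368 0.0000
104.9085 95.4899 80.7086 57.5108 26.5463 5.6672 0.0000 0.0000
108.2459 100.7276 88.9285 70.4111 41.3500 10.9364 0.0000 0.0000 0.0000
110.9099 104.9085 95.4899 80.7086 57.5108 21.1045 0.0000 0.0000 0.0000 0.0000

Δt=0.20978  u=1.25275  d=0.79824  q=0.47458  discount=0.98625
step 9 (expiry): payoffs max(K−S,0) = 110.9099 104.9085 95.4899 80.7086 57.5108 21.1045 0.0000 0.0000 0.0000 0.0000
step 8: (k=8,j=0): S=13.2041, (K−S)⁺=108.2459, hold=106.5760 ⇒ V=108.2459 exercise | (k=8,j=1): S=20.7224, (K−S)⁺=100.7276, hold=99.0577 ⇒ V=100.7276 exercise | (k=8,j=2): S=32.5215, (K−S)⁺=88.9285, hold=87.2585 ⇒ V=88.9285 exercise | (k=8,j=3): S=51.0389, (K−S)⁺=70.4111, hold=68.7411 ⇒ V=70.4111 exercise | (k=8,j=4): S=80.1000, (K−S)⁺=41.3500, hold=39.6801 ⇒ V=41.3500 exercise | (k=8,j=5): S=125.7081, (K−S)⁺=0.0000, hold=10.9364 ⇒ V=10.9364 continue | (k=8,j=6): S=197.2850, (K−S)⁺=0.0000, hold=0.0000 ⇒ V=0.0000 continue | (k=8,j=7): S=309.6171, (K−S)⁺=0.0000, hold=0.0000 ⇒ V=0.0000 continue | (k=8,j=8): S=485.9098, (K−S)⁺=0.0000, hold=0.0000 ⇒ V=0.0000 continue  boundary S*=80.1000
step 7: (k=7,j=0): S=16.5415, (K−S)⁺=104.9085, hold=103.2386 ⇒ V=104.9085 exercise | (k=7,j=1): S=25.9601, (K−S)⁺=95.4899, hold=93.8200 ⇒ V=95.4899 exercise | (k=7,j=2): S=40.7414, (K−S)⁺=80.7086, hold=79.0386 ⇒ V=80.7086 exercise | (k=7,j=3): S=63.9392, (K−S)⁺=57.5108, hold=55.8409 ⇒ V=57.5108 exercise | (k=7,j=4): S=100.3455, (K−S)⁺=21.1045, hold=26.5463 ⇒ V=26.5463 continue | (k=7,j=5): S=157.4812, (K−S)⁺=0.0000, hold=5.6672 ⇒ V=5.6672 continue | (k=7,j=6): S=247.1494, (K−S)⁺=0.0000, hold=0.0000 ⇒ V=0.0000 continue | (k=7,j=7): S=387.8737, (K−S)⁺=0.0000, hold=0.0000 ⇒ V=0.0000 continue  boundary S*=63.9392
step 6: (k=6,j=0): S=20.7224, (K−S)⁺=100.7276, hold=99.0577 ⇒ V=100.7276 exercise | (k=6,j=1): S=32.5215, (K−S)⁺=88.9285, hold=87.2585 ⇒ V=88.9285 exercise | (k=6,j=2): S=51.0389, (K−S)⁺=70.4111, hold=68.7411 ⇒ V=70.4111 exercise | (k=6,j=3): S=80.1000, (K−S)⁺=41.3500, hold=42.2271 ⇒ V=42.2271 continue | (k=6,j=4): S=125.7081, (K−S)⁺=0.0000, hold=16.4089 ⇒ V=16.4089 continue | (k=6,j=5): S=197.2850, (K−S)⁺=0.0000, hold=2.9368 ⇒ V=2.9368 continue | (k=6,j=6): S=309.6171, (K−S)⁺=0.0000, hold=0.0000 ⇒ V=0.0000 continue  boundary S*=51.0389
step 5: (k=5,j=0): S=25.9601, (K−S)⁺=95.4899, hold=93.8200 ⇒ V=95.4899 exercise | (k=5,j=1): S=40.7414, (K−S)⁺=80.7086, hold=79.0386 ⇒ V=80.7086 exercise | (k=5,j=2): S=63.9392, (K−S)⁺=57.5108, hold=56.2514 ⇒ V=57.5108 exercise | (k=5,j=3): S=100.3455, (K−S)⁺=21.1045, hold=29.5623 ⇒ V=29.5623 continue | (k=5,j=4): S=157.4812, (K−S)⁺=0.0000, hold=9.8776 ⇒ V=9.8776 continue | (k=5,j=5): S=247.1494, (K−S)⁺=0.0000, hold=1.5218 ⇒ V=1.5218 continue  boundary S*=63.9392
step 4: (k=4,j=0): S=32.5215, (K−S)⁺=88.9285, hold=87.2585 ⇒ V=88.9285 exercise | (k=4,j=1): S=51.0389, (K−S)⁺=70.4111, hold=68.7411 ⇒ V=70.4111 exercise | (k=4,j=2): S=80.1000, (K−S)⁺=41.3500, hold=43.6387 ⇒ V=43.6387 continue | (k=4,j=3): S=125.7081, (K−S)⁺=0.0000, hold=19.9424 ⇒ V=19.9424 continue | (k=4,j=4): S=197.2850, (K−S)⁺=0.0000, hold=5.8309 ⇒ V=5.8309 continue  boundary S*=51.0389
step 3: (k=3,j=0): S=40.7414, (K−S)⁺=80.7086, hold=79.0386 ⇒ V=80.7086 exercise | (k=3,j=1): S=63.9392, (K−S)⁺=57.5108, hold=56.9121 ⇒ V=57.5108 exercise | (k=3,j=2): S=100.3455, (K−S)⁺=21.1045, hold=31.9476 ⇒ V=31.9476 continue | (k=3,j=3): S=157.4812, (K−S)⁺=0.0000, hold=13.0633 ⇒ V=13.0633 continue  boundary S*=63.9392
step 2: (k=2,j=0): S=51.0389, (K−S)⁺=70.4111, hold=68.7411 ⇒ V=70.4111 exercise | (k=2,j=1): S=80.1000, (K−S)⁺=41.3500, hold=44.7552 ⇒ V=44.7552 continue | (k=2,j=2): S=125.7081, (K−S)⁺=0.0000, hold=22.6695 ⇒ V=22.6695 continue  boundary S*=51.0389
step 1: (k=1,j=0): S=63.9392, (K−S)⁺=57.5108, hold=57.4347 ⇒ V=57.5108 exercise | (k=1,j=1): S=100.3455, (K−S)⁺=21.1045, hold=33.8026 ⇒ V=33.8026 continue  boundary S*=63.9392
step 0: (k=0,j=0): S=80.1000, (K−S)⁺=41.3500, hold=45.6234 ⇒ V=45.6234 continue  boundary S*=-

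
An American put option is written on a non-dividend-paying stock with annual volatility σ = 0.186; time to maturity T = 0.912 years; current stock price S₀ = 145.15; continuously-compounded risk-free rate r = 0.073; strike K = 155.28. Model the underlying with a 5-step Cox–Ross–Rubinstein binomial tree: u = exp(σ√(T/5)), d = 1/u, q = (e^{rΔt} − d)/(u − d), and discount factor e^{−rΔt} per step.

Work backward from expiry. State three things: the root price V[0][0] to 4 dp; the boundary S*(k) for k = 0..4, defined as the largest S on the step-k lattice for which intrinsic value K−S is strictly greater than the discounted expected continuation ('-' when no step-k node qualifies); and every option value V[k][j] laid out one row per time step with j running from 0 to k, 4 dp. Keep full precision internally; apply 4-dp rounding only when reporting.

price = 12.4618
boundary = - 134.0657 123.8279 134.0657 145.1500
tree:
12.4618
21.2143 6.0036
31.4521 11.5430 1.8714
40.9081 21.2143 4.3539 0.0000
49.6420 31.4521 10.1300 0.0000 0.0000
57.7090 40.9081 21.2143 0.0000 0.0000 0.0000

params: Δt=0.18240 u=1.08268 d=0.92364 q=0.56443 e^(-rΔt)=0.98677
t_5 payoffs: 57.7090 40.9081 21.2143 0.0000 0.0000 0.0000
t_4: node(4,0) S=105.6380 payoff=49.6420 vs cont=47.5882 → 49.6420 [stop]  node(4,1) S=123.8279 payoff=31.4521 vs cont=29.3982 → 31.4521 [stop]  node(4,2) S=145.1500 payoff=10.1300 vs cont=9.1180 → 10.1300 [stop]  node(4,3) S=170.1436 payoff=0.0000 vs cont=0.0000 → 0.0000 [wait]  node(4,4) S=199.4408 payoff=0.0000 vs cont=0.0000 → 0.0000 [wait]  ⇒ S*(4)=145.1500
t_3: node(3,0) S=114.3719 payoff=40.9081 vs cont=38.8542 → 40.9081 [stop]  node(3,1) S=134.0657 payoff=21.2143 vs cont=19.1604 → 21.2143 [stop]  node(3,2) S=157.1507 payoff=0.0000 vs cont=4.3539 → 4.3539 [wait]  node(3,3) S=184.2107 payoff=0.0000 vs cont=0.0000 → 0.0000 [wait]  ⇒ S*(3)=134.0657
t_2: node(2,0) S=123.8279 payoff=31.4521 vs cont=29.3982 → 31.4521 [stop]  node(2,1) S=145.1500 payoff=10.1300 vs cont=11.5430 → 11.5430 [wait]  node(2,2) S=170.1436 payoff=0.0000 vs cont=1.8714 → 1.8714 [wait]  ⇒ S*(2)=123.8279
t_1: node(1,0) S=134.0657 payoff=21.2143 vs cont=19.9474 → 21.2143 [stop]  node(1,1) S=157.1507 payoff=0.0000 vs cont=6.0036 → 6.0036 [wait]  ⇒ S*(1)=134.0657
t_0: node(0,0) S=145.1500 payoff=10.1300 vs cont=12.4618 → 12.4618 [wait]  ⇒ S*(0)=-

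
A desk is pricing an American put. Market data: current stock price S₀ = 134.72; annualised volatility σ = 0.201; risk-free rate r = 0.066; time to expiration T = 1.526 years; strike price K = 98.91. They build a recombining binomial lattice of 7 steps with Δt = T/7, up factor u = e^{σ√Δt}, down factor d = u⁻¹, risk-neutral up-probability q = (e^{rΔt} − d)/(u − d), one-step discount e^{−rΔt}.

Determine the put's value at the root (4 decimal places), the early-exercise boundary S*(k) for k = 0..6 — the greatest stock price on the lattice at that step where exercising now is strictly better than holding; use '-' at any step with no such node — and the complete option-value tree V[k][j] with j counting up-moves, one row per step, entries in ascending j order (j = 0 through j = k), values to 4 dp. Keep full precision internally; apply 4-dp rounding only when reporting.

price = 0.5313
boundary = - - - - - 84.2644 76.7161
tree:
0.5313
1.0759 0.1062
2.1458 0.2415 0.0000
4.1965 0.5488 0.0000 0.0000
7.9909 1.2473 0.0000 0.0000 0.0000
14.6456 2.8350 0.0000 0.0000 0.0000 0.0000
22.1939 6.4437 0.0000 0.0000 0.0000 0.0000 0.0000
29.0660 14.6456 0.0000 0.0000 0.0000 0.0000 0.0000 0.0000

Δt=0.21800, u=1.09839, d=0.91042, q=0.55365, disc=e^(-rΔt)=0.98572
k=7 terminal: V=max(K-S,0) → 29.0660 14.6456 0.0000 0.0000 0.0000 0.0000 0.0000 0.0000
k=6: j=0 S=76.7161 intr=22.1939 cont=20.7810 V=22.1939[EX]; j=1 S=92.5554 intr=6.3546 cont=6.4437 V=6.4437[hold]; j=2 S=111.6649 intr=0.0000 cont=0.0000 V=0.0000[hold]; j=3 S=134.7200 intr=0.0000 cont=0.0000 V=0.0000[hold]; j=4 S=162.5351 intr=0.0000 cont=0.0000 V=0.0000[hold]; j=5 S=196.0932 intr=0.0000 cont=0.0000 V=0.0000[hold]; j=6 S=236.5798 intr=0.0000 cont=0.0000 V=0.0000[hold]  S*(6)=76.7161
k=5: j=0 S=84.2644 intr=14.6456 cont=13.2813 V=14.6456[EX]; j=1 S=101.6621 intr=0.0000 cont=2.8350 V=2.8350[hold]; j=2 S=122.6520 intr=0.0000 cont=0.0000 V=0.0000[hold]; j=3 S=147.9755 intr=0.0000 cont=0.0000 V=0.0000[hold]; j=4 S=178.5274 intr=0.0000 cont=0.0000 V=0.0000[hold]; j=5 S=215.3873 intr=0.0000 cont=0.0000 V=0.0000[hold]  S*(5)=84.2644
k=4: j=0 S=92.5554 intr=6.3546 cont=7.9909 V=7.9909[hold]; j=1 S=111.6649 intr=0.0000 cont=1.2473 V=1.2473[hold]; j=2 S=134.7200 intr=0.0000 cont=0.0000 V=0.0000[hold]; j=3 S=162.5351 intr=0.0000 cont=0.0000 V=0.0000[hold]; j=4 S=196.0932 intr=0.0000 cont=0.0000 V=0.0000[hold]  S*(4)=-
k=3: j=0 S=101.6621 intr=0.0000 cont=4.1965 V=4.1965[hold]; j=1 S=122.6520 intr=0.0000 cont=0.5488 V=0.5488[hold]; j=2 S=147.9755 intr=0.0000 cont=0.0000 V=0.0000[hold]; j=3 S=178.5274 intr=0.0000 cont=0.0000 V=0.0000[hold]  S*(3)=-
k=2: j=0 S=111.6649 intr=0.0000 cont=2.1458 V=2.1458[hold]; j=1 S=134.7200 intr=0.0000 cont=0.2415 V=0.2415[hold]; j=2 S=162.5351 intr=0.0000 cont=0.0000 V=0.0000[hold]  S*(2)=-
k=1: j=0 S=122.6520 intr=0.0000 cont=1.0759 V=1.0759[hold]; j=1 S=147.9755 intr=0.0000 cont=0.1062 V=0.1062[hold]  S*(1)=-
k=0: j=0 S=134.7200 intr=0.0000 cont=0.5313 V=0.5313[hold]  S*(0)=-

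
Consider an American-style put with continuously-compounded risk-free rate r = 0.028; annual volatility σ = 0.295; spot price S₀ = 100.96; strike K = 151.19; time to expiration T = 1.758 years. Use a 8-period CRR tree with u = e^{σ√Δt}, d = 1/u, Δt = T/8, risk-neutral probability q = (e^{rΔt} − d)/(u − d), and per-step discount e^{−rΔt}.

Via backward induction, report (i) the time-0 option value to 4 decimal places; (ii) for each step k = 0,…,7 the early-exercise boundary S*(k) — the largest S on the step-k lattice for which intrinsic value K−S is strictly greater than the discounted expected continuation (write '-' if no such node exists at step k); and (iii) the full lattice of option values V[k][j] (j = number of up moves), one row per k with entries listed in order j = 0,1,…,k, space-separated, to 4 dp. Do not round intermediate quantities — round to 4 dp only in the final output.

price = 51.1097
boundary = - 87.9207 76.5655 87.9207 100.9600 87.9207 100.9600 115.9331
tree:
51.1097
63.2693 38.9850
74.6245 50.5255 27.3571
84.5131 63.2693 37.7797 16.7562
93.1246 74.6245 50.2300 25.1809 8.1196
100.6239 84.5131 63.2693 36.4357 13.6784 2.3839
107.1547 93.1246 74.6245 50.2300 22.4083 4.6822 0.0000
112.8419 100.6239 84.5131 63.2693 35.2569 9.1965 0.0000 0.0000
117.7947 107.1547 93.1246 74.6245 50.2300 18.0633 0.0000 0.0000 0.0000

Δt=0.21975  u=1.14831  d=0.87085  q=0.48773  discount=0.99387
step 8 (expiry): payoffs max(K−S,0) = 117.7947 107.1547 93.1246 74.6245 50.2300 18.0633 0.0000 0.0000 0.0000
step 7: (k=7,j=0): S=38.3481, (K−S)⁺=112.8419, hold=111.9145 ⇒ V=112.8419 exercise | (k=7,j=1): S=50.5661, (K−S)⁺=100.6239, hold=99.6965 ⇒ V=100.6239 exercise | (k=7,j=2): S=66.6769, (K−S)⁺=84.5131, hold=83.5857 ⇒ V=84.5131 exercise | (k=7,j=3): S=87.9207, (K−S)⁺=63.2693, hold=62.3418 ⇒ V=63.2693 exercise | (k=7,j=4): S=115.9331, (K−S)⁺=35.2569, hold=34.3295 ⇒ V=35.2569 exercise | (k=7,j=5): S=152.8704, (K−S)⁺=0.0000, hold=9.1965 ⇒ V=9.1965 continue | (k=7,j=6): S=201.5762, (K−S)⁺=0.0000, hold=0.0000 ⇒ V=0.0000 continue | (k=7,j=7): S=265.8002, (K−S)⁺=0.0000, hold=0.0000 ⇒ V=0.0000 continue  boundary S*=115.9331
step 6: (k=6,j=0): S=44.0353, (K−S)⁺=107.1547, hold=106.2272 ⇒ V=107.1547 exercise | (k=6,j=1): S=58.0654, (K−S)⁺=93.1246, hold=92.1972 ⇒ V=93.1246 exercise | (k=6,j=2): S=76.5655, (K−S)⁺=74.6245, hold=73.6970 ⇒ V=74.6245 exercise | (k=6,j=3): S=100.9600, (K−S)⁺=50.2300, hold=49.3026 ⇒ V=50.2300 exercise | (k=6,j=4): S=133.1267, (K−S)⁺=18.0633, hold=22.4083 ⇒ V=22.4083 continue | (k=6,j=5): S=175.5421, (K−S)⁺=0.0000, hold=4.6822 ⇒ V=4.6822 continue | (k=6,j=6): S=231.4714, (K−S)⁺=0.0000, hold=0.0000 ⇒ V=0.0000 continue  boundary S*=100.9600
step 5: (k=5,j=0): S=50.5661, (K−S)⁺=100.6239, hold=99.6965 ⇒ V=100.6239 exercise | (k=5,j=1): S=66.6769, (K−S)⁺=84.5131, hold=83.5857 ⇒ V=84.5131 exercise | (k=5,j=2): S=87.9207, (K−S)⁺=63.2693, hold=62.3418 ⇒ V=63.2693 exercise | (k=5,j=3): S=115.9331, (K−S)⁺=35.2569, hold=36.4357 ⇒ V=36.4357 continue | (k=5,j=4): S=152.8704, (K−S)⁺=0.0000, hold=13.6784 ⇒ V=13.6784 continue | (k=5,j=5): S=201.5762, (K−S)⁺=0.0000, hold=2.3839 ⇒ V=2.3839 continue  boundary S*=87.9207
step 4: (k=4,j=0): S=58.0654, (K−S)⁺=93.1246, hold=92.1972 ⇒ V=93.1246 exercise | (k=4,j=1): S=76.5655, (K−S)⁺=74.6245, hold=73.6970 ⇒ V=74.6245 exercise | (k=4,j=2): S=100.9600, (K−S)⁺=50.2300, hold=49.8740 ⇒ V=50.2300 exercise | (k=4,j=3): S=133.1267, (K−S)⁺=18.0633, hold=25.1809 ⇒ V=25.1809 continue | (k=4,j=4): S=175.5421, (K−S)⁺=0.0000, hold=8.1196 ⇒ V=8.1196 continue  boundary S*=100.9600
step 3: (k=3,j=0): S=66.6769, (K−S)⁺=84.5131, hold=83.5857 ⇒ V=84.5131 exercise | (k=3,j=1): S=87.9207, (K−S)⁺=63.2693, hold=62.3418 ⇒ V=63.2693 exercise | (k=3,j=2): S=115.9331, (K−S)⁺=35.2569, hold=37.7797 ⇒ V=37.7797 continue | (k=3,j=3): S=152.8704, (K−S)⁺=0.0000, hold=16.7562 ⇒ V=16.7562 continue  boundary S*=87.9207
step 2: (k=2,j=0): S=76.5655, (K−S)⁺=74.6245, hold=73.6970 ⇒ V=74.6245 exercise | (k=2,j=1): S=100.9600, (K−S)⁺=50.2300, hold=50.5255 ⇒ V=50.5255 continue | (k=2,j=2): S=133.1267, (K−S)⁺=18.0633, hold=27.3571 ⇒ V=27.3571 continue  boundary S*=76.5655
step 1: (k=1,j=0): S=87.9207, (K−S)⁺=63.2693, hold=62.4851 ⇒ V=63.2693 exercise | (k=1,j=1): S=115.9331, (K−S)⁺=35.2569, hold=38.9850 ⇒ V=38.9850 continue  boundary S*=87.9207
step 0: (k=0,j=0): S=100.9600, (K−S)⁺=50.2300, hold=51.1097 ⇒ V=51.1097 continue  boundary S*=-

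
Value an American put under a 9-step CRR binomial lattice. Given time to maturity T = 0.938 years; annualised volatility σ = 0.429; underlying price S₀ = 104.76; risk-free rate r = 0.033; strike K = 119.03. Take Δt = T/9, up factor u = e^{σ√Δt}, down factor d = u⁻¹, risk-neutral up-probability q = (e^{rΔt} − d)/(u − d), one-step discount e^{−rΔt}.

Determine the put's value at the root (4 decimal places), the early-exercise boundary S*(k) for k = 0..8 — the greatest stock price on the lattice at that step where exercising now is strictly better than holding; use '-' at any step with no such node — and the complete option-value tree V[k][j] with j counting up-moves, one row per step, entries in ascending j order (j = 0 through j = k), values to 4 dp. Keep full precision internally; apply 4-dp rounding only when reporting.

Δt=0.10422, u=1.14855, d=0.87067, q=0.47783, disc=e^(-rΔt)=0.99657
k=9 terminal: V=max(K-S,0) → 88.9095 79.2963 66.6151 49.8865 27.8190 0.0000 0.0000 0.0000 0.0000 0.0000
k=8: j=0 S=34.5948 intr=84.4352 cont=84.0265 V=84.4352[EX]; j=1 S=45.6359 intr=73.3941 cont=72.9854 V=73.3941[EX]; j=2 S=60.2009 intr=58.8291 cont=58.4204 V=58.8291[EX]; j=3 S=79.4144 intr=39.6156 cont=39.2069 V=39.6156[EX]; j=4 S=104.7600 intr=14.2700 cont=14.4764 V=14.4764[hold]; j=5 S=138.1948 intr=0.0000 cont=0.0000 V=0.0000[hold]; j=6 S=182.3005 intr=0.0000 cont=0.0000 V=0.0000[hold]; j=7 S=240.4828 intr=0.0000 cont=0.0000 V=0.0000[hold]; j=8 S=317.2343 intr=0.0000 cont=0.0000 V=0.0000[hold]  S*(8)=79.4144
k=7: j=0 S=39.7337 intr=79.2963 cont=78.8876 V=79.2963[EX]; j=1 S=52.4149 intr=66.6151 cont=66.2064 V=66.6151[EX]; j=2 S=69.1435 intr=49.8865 cont=49.4778 V=49.8865[EX]; j=3 S=91.2110 intr=27.8190 cont=27.5085 V=27.8190[EX]; j=4 S=120.3216 intr=0.0000 cont=7.5332 V=7.5332[hold]; j=5 S=158.7230 intr=0.0000 cont=0.0000 V=0.0000[hold]; j=6 S=209.3803 intr=0.0000 cont=0.0000 V=0.0000[hold]; j=7 S=276.2053 intr=0.0000 cont=0.0000 V=0.0000[hold]  S*(7)=91.2110
k=6: j=0 S=45.6359 intr=73.3941 cont=72.9854 V=73.3941[EX]; j=1 S=60.2009 intr=58.8291 cont=58.4204 V=58.8291[EX]; j=2 S=79.4144 intr=39.6156 cont=39.2069 V=39.6156[EX]; j=3 S=104.7600 intr=14.2700 cont=18.0636 V=18.0636[hold]; j=4 S=138.1948 intr=0.0000 cont=3.9201 V=3.9201[hold]; j=5 S=182.3005 intr=0.0000 cont=0.0000 V=0.0000[hold]; j=6 S=240.4828 intr=0.0000 cont=0.0000 V=0.0000[hold]  S*(6)=79.4144
k=5: j=0 S=52.4149 intr=66.6151 cont=66.2064 V=66.6151[EX]; j=1 S=69.1435 intr=49.8865 cont=49.4778 V=49.8865[EX]; j=2 S=91.2110 intr=27.8190 cont=29.2167 V=29.2167[hold]; j=3 S=120.3216 intr=0.0000 cont=11.2666 V=11.2666[hold]; j=4 S=158.7230 intr=0.0000 cont=2.0399 V=2.0399[hold]; j=5 S=209.3803 intr=0.0000 cont=0.0000 V=0.0000[hold]  S*(5)=69.1435
k=4: j=0 S=60.2009 intr=58.8291 cont=58.4204 V=58.8291[EX]; j=1 S=79.4144 intr=39.6156 cont=39.8725 V=39.8725[hold]; j=2 S=104.7600 intr=14.2700 cont=20.5688 V=20.5688[hold]; j=3 S=138.1948 intr=0.0000 cont=6.8343 V=6.8343[hold]; j=4 S=182.3005 intr=0.0000 cont=1.0615 V=1.0615[hold]  S*(4)=60.2009
k=3: j=0 S=69.1435 intr=49.8865 cont=49.6002 V=49.8865[EX]; j=1 S=91.2110 intr=27.8190 cont=30.5434 V=30.5434[hold]; j=2 S=120.3216 intr=0.0000 cont=13.9579 V=13.9579[hold]; j=3 S=158.7230 intr=0.0000 cont=4.0619 V=4.0619[hold]  S*(3)=69.1435
k=2: j=0 S=79.4144 intr=39.6156 cont=40.5042 V=40.5042[hold]; j=1 S=104.7600 intr=14.2700 cont=22.5407 V=22.5407[hold]; j=2 S=138.1948 intr=0.0000 cont=9.1976 V=9.1976[hold]  S*(2)=-
k=1: j=0 S=91.2110 intr=27.8190 cont=31.8111 V=31.8111[hold]; j=1 S=120.3216 intr=0.0000 cont=16.1095 V=16.1095[hold]  S*(1)=-
k=0: j=0 S=104.7600 intr=14.2700 cont=24.2250 V=24.2250[hold]  S*(0)=-

price = 24.2250
boundary = - - - 69.1435 60.2009 69.1435 79.4144 91.2110 79.4144
tree:
24.2250
31.8111 16.1095
40.5042 22.5407 9.1976
49.8865 30.5434 13.9579 4.0619
58.8291 39.8725 20.5688 6.8343 1.0615
66.6151 49.8865 29.2167 11.2666 2.0399 0.0000
73.3941 58.8291 39.6156 18.0636 3.9201 0.0000 0.0000
79.2963 66.6151 49.8865 27.8190 7.5332 0.0000 0.0000 0.0000
84.4352 73.3941 58.8291 39.6156 14.4764 0.0000 0.0000 0.0000 0.0000
88.9095 79.2963 66.6151 49.8865 27.8190 0.0000 0.0000 0.0000 0.0000 0.0000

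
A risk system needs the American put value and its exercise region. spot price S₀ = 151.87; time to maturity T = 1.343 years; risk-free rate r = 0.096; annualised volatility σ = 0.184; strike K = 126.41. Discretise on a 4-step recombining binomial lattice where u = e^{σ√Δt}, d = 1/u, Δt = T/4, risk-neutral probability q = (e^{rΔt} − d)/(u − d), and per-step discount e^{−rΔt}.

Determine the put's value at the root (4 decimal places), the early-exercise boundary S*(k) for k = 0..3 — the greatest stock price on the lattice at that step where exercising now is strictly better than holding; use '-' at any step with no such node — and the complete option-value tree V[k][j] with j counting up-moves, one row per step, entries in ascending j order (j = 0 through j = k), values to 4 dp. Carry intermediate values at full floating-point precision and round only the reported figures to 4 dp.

price = 1.0794
boundary = - - - 110.2967
tree:
1.0794
2.6926 0.1749
6.6367 0.4839 0.0000
16.1133 1.3388 0.0000 0.0000
27.2676 3.7040 0.0000 0.0000 0.0000

Δt=0.33575, u=1.11251, d=0.89887, q=0.62670, disc=e^(-rΔt)=0.96828
k=4 terminal: V=max(K-S,0) → 27.2676 3.7040 0.0000 0.0000 0.0000
k=3: j=0 S=110.2967 intr=16.1133 cont=12.1038 V=16.1133[EX]; j=1 S=136.5114 intr=0.0000 cont=1.3388 V=1.3388[hold]; j=2 S=168.9566 intr=0.0000 cont=0.0000 V=0.0000[hold]; j=3 S=209.1131 intr=0.0000 cont=0.0000 V=0.0000[hold]  S*(3)=110.2967
k=2: j=0 S=122.7060 intr=3.7040 cont=6.6367 V=6.6367[hold]; j=1 S=151.8700 intr=0.0000 cont=0.4839 V=0.4839[hold]; j=2 S=187.9655 intr=0.0000 cont=0.0000 V=0.0000[hold]  S*(2)=-
k=1: j=0 S=136.5114 intr=0.0000 cont=2.6926 V=2.6926[hold]; j=1 S=168.9566 intr=0.0000 cont=0.1749 V=0.1749[hold]  S*(1)=-
k=0: j=0 S=151.8700 intr=0.0000 cont=1.0794 V=1.0794[hold]  S*(0)=-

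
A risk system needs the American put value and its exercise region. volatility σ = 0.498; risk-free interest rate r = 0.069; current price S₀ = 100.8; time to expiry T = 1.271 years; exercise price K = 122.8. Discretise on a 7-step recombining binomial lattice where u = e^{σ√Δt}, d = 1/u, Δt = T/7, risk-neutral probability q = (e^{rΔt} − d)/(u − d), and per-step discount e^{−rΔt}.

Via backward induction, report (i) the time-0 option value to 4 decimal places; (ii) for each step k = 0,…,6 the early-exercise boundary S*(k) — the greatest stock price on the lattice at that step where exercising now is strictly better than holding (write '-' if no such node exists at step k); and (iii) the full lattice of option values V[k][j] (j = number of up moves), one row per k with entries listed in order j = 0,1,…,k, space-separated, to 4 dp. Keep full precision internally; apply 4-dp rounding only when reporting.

price = 31.7441
boundary = - - 65.9390 53.3315 65.9390 81.5270 100.8000
tree:
31.7441
43.2627 19.9357
56.8610 29.4753 9.9879
69.4685 41.9489 16.5581 3.0376
79.6655 56.8610 26.6842 5.8770 0.0000
87.9128 69.4685 41.2730 11.3708 0.0000 0.0000
94.5833 79.6655 56.8610 22.0000 0.0000 0.0000 0.0000
99.9783 87.9128 69.4685 41.2730 0.0000 0.0000 0.0000 0.0000

params: Δt=0.18157 u=1.23640 d=0.80880 q=0.47663 e^(-rΔt)=0.98755
t_7 payoffs: 99.9783 87.9128 69.4685 41.2730 0.0000 0.0000 0.0000 0.0000
t_6: node(6,0) S=28.2167 payoff=94.5833 vs cont=93.0544 → 94.5833 [stop]  node(6,1) S=43.1345 payoff=79.6655 vs cont=78.1366 → 79.6655 [stop]  node(6,2) S=65.9390 payoff=56.8610 vs cont=55.3321 → 56.8610 [stop]  node(6,3) S=100.8000 payoff=22.0000 vs cont=21.3321 → 22.0000 [stop]  node(6,4) S=154.0914 payoff=0.0000 vs cont=0.0000 → 0.0000 [wait]  node(6,5) S=235.5571 payoff=0.0000 vs cont=0.0000 → 0.0000 [wait]  node(6,6) S=360.0925 payoff=0.0000 vs cont=0.0000 → 0.0000 [wait]  ⇒ S*(6)=100.8000
t_5: node(5,0) S=34.8872 payoff=87.9128 vs cont=86.3839 → 87.9128 [stop]  node(5,1) S=53.3315 payoff=69.4685 vs cont=67.9396 → 69.4685 [stop]  node(5,2) S=81.5270 payoff=41.2730 vs cont=39.7441 → 41.2730 [stop]  node(5,3) S=124.6291 payoff=0.0000 vs cont=11.3708 → 11.3708 [wait]  node(5,4) S=190.5186 payoff=0.0000 vs cont=0.0000 → 0.0000 [wait]  node(5,5) S=291.2428 payoff=0.0000 vs cont=0.0000 → 0.0000 [wait]  ⇒ S*(5)=81.5270
t_4: node(4,0) S=43.1345 payoff=79.6655 vs cont=78.1366 → 79.6655 [stop]  node(4,1) S=65.9390 payoff=56.8610 vs cont=55.3321 → 56.8610 [stop]  node(4,2) S=100.8000 payoff=22.0000 vs cont=26.6842 → 26.6842 [wait]  node(4,3) S=154.0914 payoff=0.0000 vs cont=5.8770 → 5.8770 [wait]  node(4,4) S=235.5571 payoff=0.0000 vs cont=0.0000 → 0.0000 [wait]  ⇒ S*(4)=65.9390
t_3: node(3,0) S=53.3315 payoff=69.4685 vs cont=67.9396 → 69.4685 [stop]  node(3,1) S=81.5270 payoff=41.2730 vs cont=41.9489 → 41.9489 [wait]  node(3,2) S=124.6291 payoff=0.0000 vs cont=16.5581 → 16.5581 [wait]  node(3,3) S=190.5186 payoff=0.0000 vs cont=3.0376 → 3.0376 [wait]  ⇒ S*(3)=53.3315
t_2: node(2,0) S=65.9390 payoff=56.8610 vs cont=55.6502 → 56.8610 [stop]  node(2,1) S=100.8000 payoff=22.0000 vs cont=29.4753 → 29.4753 [wait]  node(2,2) S=154.0914 payoff=0.0000 vs cont=9.9879 → 9.9879 [wait]  ⇒ S*(2)=65.9390
t_1: node(1,0) S=81.5270 payoff=41.2730 vs cont=43.2627 → 43.2627 [wait]  node(1,1) S=124.6291 payoff=0.0000 vs cont=19.9357 → 19.9357 [wait]  ⇒ S*(1)=-
t_0: node(0,0) S=100.8000 payoff=22.0000 vs cont=31.7441 → 31.7441 [wait]  ⇒ S*(0)=-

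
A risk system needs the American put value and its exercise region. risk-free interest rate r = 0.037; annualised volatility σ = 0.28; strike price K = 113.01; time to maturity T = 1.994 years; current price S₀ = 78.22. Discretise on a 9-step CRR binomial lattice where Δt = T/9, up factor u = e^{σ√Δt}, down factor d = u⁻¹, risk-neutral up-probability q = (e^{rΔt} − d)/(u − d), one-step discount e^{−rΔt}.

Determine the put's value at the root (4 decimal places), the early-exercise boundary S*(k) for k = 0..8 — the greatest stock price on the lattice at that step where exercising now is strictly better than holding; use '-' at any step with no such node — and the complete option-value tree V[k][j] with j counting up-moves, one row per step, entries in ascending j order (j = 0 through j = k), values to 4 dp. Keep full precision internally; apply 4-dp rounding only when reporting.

Δt=0.22156, u=1.14087, d=0.87652, q=0.49824, disc=e^(-rΔt)=0.99184
k=9 terminal: V=max(K-S,0) → 89.1222 81.9177 72.5405 60.3351 44.4486 23.7708 0.0000 0.0000 0.0000 0.0000
k=8: j=0 S=27.2530 intr=85.7570 cont=84.8344 V=85.7570[EX]; j=1 S=35.4724 intr=77.5376 cont=76.6150 V=77.5376[EX]; j=2 S=46.1707 intr=66.8393 cont=65.9167 V=66.8393[EX]; j=3 S=60.0955 intr=52.9145 cont=51.9919 V=52.9145[EX]; j=4 S=78.2200 intr=34.7900 cont=33.8674 V=34.7900[EX]; j=5 S=101.8107 intr=11.1993 cont=11.8300 V=11.8300[hold]; j=6 S=132.5163 intr=0.0000 cont=0.0000 V=0.0000[hold]; j=7 S=172.4826 intr=0.0000 cont=0.0000 V=0.0000[hold]; j=8 S=224.5024 intr=0.0000 cont=0.0000 V=0.0000[hold]  S*(8)=78.2200
k=7: j=0 S=31.0923 intr=81.9177 cont=80.9951 V=81.9177[EX]; j=1 S=40.4695 intr=72.5405 cont=71.6178 V=72.5405[EX]; j=2 S=52.6749 intr=60.3351 cont=59.4124 V=60.3351[EX]; j=3 S=68.5614 intr=44.4486 cont=43.5259 V=44.4486[EX]; j=4 S=89.2392 intr=23.7708 cont=23.1598 V=23.7708[EX]; j=5 S=116.1533 intr=0.0000 cont=5.8874 V=5.8874[hold]; j=6 S=151.1845 intr=0.0000 cont=0.0000 V=0.0000[hold]; j=7 S=196.7810 intr=0.0000 cont=0.0000 V=0.0000[hold]  S*(7)=89.2392
k=6: j=0 S=35.4724 intr=77.5376 cont=76.6150 V=77.5376[EX]; j=1 S=46.1707 intr=66.8393 cont=65.9167 V=66.8393[EX]; j=2 S=60.0955 intr=52.9145 cont=51.9919 V=52.9145[EX]; j=3 S=78.2200 intr=34.7900 cont=33.8674 V=34.7900[EX]; j=4 S=101.8107 intr=11.1993 cont=14.7393 V=14.7393[hold]; j=5 S=132.5163 intr=0.0000 cont=2.9300 V=2.9300[hold]; j=6 S=172.4826 intr=0.0000 cont=0.0000 V=0.0000[hold]  S*(6)=78.2200
k=5: j=0 S=40.4695 intr=72.5405 cont=71.6178 V=72.5405[EX]; j=1 S=52.6749 intr=60.3351 cont=59.4124 V=60.3351[EX]; j=2 S=68.5614 intr=44.4486 cont=43.5259 V=44.4486[EX]; j=3 S=89.2392 intr=23.7708 cont=24.5976 V=24.5976[hold]; j=4 S=116.1533 intr=0.0000 cont=8.7832 V=8.7832[hold]; j=5 S=151.1845 intr=0.0000 cont=1.4581 V=1.4581[hold]  S*(5)=68.5614
k=4: j=0 S=46.1707 intr=66.8393 cont=65.9167 V=66.8393[EX]; j=1 S=60.0955 intr=52.9145 cont=51.9919 V=52.9145[EX]; j=2 S=78.2200 intr=34.7900 cont=34.2759 V=34.7900[EX]; j=3 S=101.8107 intr=11.1993 cont=16.5818 V=16.5818[hold]; j=4 S=132.5163 intr=0.0000 cont=5.0917 V=5.0917[hold]  S*(4)=78.2200
k=3: j=0 S=52.6749 intr=60.3351 cont=59.4124 V=60.3351[EX]; j=1 S=68.5614 intr=44.4486 cont=43.5259 V=44.4486[EX]; j=2 S=89.2392 intr=23.7708 cont=25.5080 V=25.5080[hold]; j=3 S=116.1533 intr=0.0000 cont=10.7683 V=10.7683[hold]  S*(3)=68.5614
k=2: j=0 S=60.0955 intr=52.9145 cont=51.9919 V=52.9145[EX]; j=1 S=78.2200 intr=34.7900 cont=34.7259 V=34.7900[EX]; j=2 S=101.8107 intr=11.1993 cont=18.0159 V=18.0159[hold]  S*(2)=78.2200
k=1: j=0 S=68.5614 intr=44.4486 cont=43.5259 V=44.4486[EX]; j=1 S=89.2392 intr=23.7708 cont=26.2167 V=26.2167[hold]  S*(1)=68.5614
k=0: j=0 S=78.2200 intr=34.7900 cont=35.0761 V=35.0761[hold]  S*(0)=-

price = 35.0761
boundary = - 68.5614 78.2200 68.5614 78.2200 68.5614 78.2200 89.2392 78.2200
tree:
35.0761
44.4486 26.2167
52.9145 34.7900 18.0159
60.3351 44.4486 25.5080 10.7683
66.8393 52.9145 34.7900 16.5818 5.0917
72.5405 60.3351 44.4486 24.5976 8.7832 1.4581
77.5376 66.8393 52.9145 34.7900 14.7393 2.9300 0.0000
81.9177 72.5405 60.3351 44.4486 23.7708 5.8874 0.0000 0.0000
85.7570 77.5376 66.8393 52.9145 34.7900 11.8300 0.0000 0.0000 0.0000
89.1222 81.9177 72.5405 60.3351 44.4486 23.7708 0.0000 0.0000 0.0000 0.0000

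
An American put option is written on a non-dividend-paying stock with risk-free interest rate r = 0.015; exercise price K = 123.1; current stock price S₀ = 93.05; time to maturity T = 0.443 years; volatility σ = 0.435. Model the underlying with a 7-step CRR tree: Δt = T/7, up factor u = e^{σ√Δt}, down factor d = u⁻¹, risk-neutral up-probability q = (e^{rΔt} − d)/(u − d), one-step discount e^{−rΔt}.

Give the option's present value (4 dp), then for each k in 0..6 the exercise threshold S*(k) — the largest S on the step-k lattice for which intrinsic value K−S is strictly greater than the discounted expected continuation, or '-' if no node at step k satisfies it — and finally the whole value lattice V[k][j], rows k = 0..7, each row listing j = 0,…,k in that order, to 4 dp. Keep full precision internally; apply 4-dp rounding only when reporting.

Δt=0.06329, u=1.11564, d=0.89634, q=0.47700, disc=e^(-rΔt)=0.99905
k=7 terminal: V=max(K-S,0) → 79.8448 69.2620 56.0899 39.6952 19.2894 0.0000 0.0000 0.0000
k=6: j=0 S=48.2574 intr=74.8426 cont=74.7258 V=74.8426[EX]; j=1 S=60.0640 intr=63.0360 cont=62.9192 V=63.0360[EX]; j=2 S=74.7593 intr=48.3407 cont=48.2239 V=48.3407[EX]; j=3 S=93.0500 intr=30.0500 cont=29.9332 V=30.0500[EX]; j=4 S=115.8157 intr=7.2843 cont=10.0788 V=10.0788[hold]; j=5 S=144.1512 intr=0.0000 cont=0.0000 V=0.0000[hold]; j=6 S=179.4193 intr=0.0000 cont=0.0000 V=0.0000[hold]  S*(6)=93.0500
k=5: j=0 S=53.8380 intr=69.2620 cont=69.1452 V=69.2620[EX]; j=1 S=67.0101 intr=56.0899 cont=55.9731 V=56.0899[EX]; j=2 S=83.4048 intr=39.6952 cont=39.5784 V=39.6952[EX]; j=3 S=103.8106 intr=19.2894 cont=20.5042 V=20.5042[hold]; j=4 S=129.2090 intr=0.0000 cont=5.2662 V=5.2662[hold]; j=5 S=160.8214 intr=0.0000 cont=0.0000 V=0.0000[hold]  S*(5)=83.4048
k=4: j=0 S=60.0640 intr=63.0360 cont=62.9192 V=63.0360[EX]; j=1 S=74.7593 intr=48.3407 cont=48.2239 V=48.3407[EX]; j=2 S=93.0500 intr=30.0500 cont=30.5121 V=30.5121[hold]; j=3 S=115.8157 intr=7.2843 cont=13.2231 V=13.2231[hold]; j=4 S=144.1512 intr=0.0000 cont=2.7516 V=2.7516[hold]  S*(4)=74.7593
k=3: j=0 S=67.0101 intr=56.0899 cont=55.9731 V=56.0899[EX]; j=1 S=83.4048 intr=39.6952 cont=39.7987 V=39.7987[hold]; j=2 S=103.8106 intr=19.2894 cont=22.2442 V=22.2442[hold]; j=3 S=129.2090 intr=0.0000 cont=8.2204 V=8.2204[hold]  S*(3)=67.0101
k=2: j=0 S=74.7593 intr=48.3407 cont=48.2732 V=48.3407[EX]; j=1 S=93.0500 intr=30.0500 cont=31.3953 V=31.3953[hold]; j=2 S=115.8157 intr=7.2843 cont=15.5401 V=15.5401[hold]  S*(2)=74.7593
k=1: j=0 S=83.4048 intr=39.6952 cont=40.2195 V=40.2195[hold]; j=1 S=103.8106 intr=19.2894 cont=23.8098 V=23.8098[hold]  S*(1)=-
k=0: j=0 S=93.0500 intr=30.0500 cont=32.3613 V=32.3613[hold]  S*(0)=-

price = 32.3613
boundary = - - 74.7593 67.0101 74.7593 83.4048 93.0500
tree:
32.3613
40.2195 23.8098
48.3407 31.3953 15.5401
56.0899 39.7987 22.2442 8.2204
63.0360 48.3407 30.5121 13.2231 2.7516
69.2620 56.0899 39.6952 20.5042 5.2662 0.0000
74.8426 63.0360 48.3407 30.0500 10.0788 0.0000 0.0000
79.8448 69.2620 56.0899 39.6952 19.2894 0.0000 0.0000 0.0000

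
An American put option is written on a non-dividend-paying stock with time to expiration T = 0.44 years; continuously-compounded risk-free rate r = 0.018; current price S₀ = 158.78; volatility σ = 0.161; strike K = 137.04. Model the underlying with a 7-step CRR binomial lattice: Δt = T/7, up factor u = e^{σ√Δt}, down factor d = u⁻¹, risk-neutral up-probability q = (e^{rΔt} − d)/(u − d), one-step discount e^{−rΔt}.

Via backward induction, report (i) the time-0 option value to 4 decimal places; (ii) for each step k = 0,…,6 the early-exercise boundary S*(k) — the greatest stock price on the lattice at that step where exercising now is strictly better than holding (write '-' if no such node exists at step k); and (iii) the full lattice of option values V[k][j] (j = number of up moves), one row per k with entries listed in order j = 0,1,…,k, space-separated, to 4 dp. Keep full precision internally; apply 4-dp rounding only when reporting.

price = 0.5091
boundary = - - - - - - 124.6277
tree:
0.5091
0.9180 0.1077
1.6318 0.2174 0.0000
2.8474 0.4388 0.0000 0.0000
4.8468 0.8856 0.0000 0.0000 0.0000
7.9659 1.7872 0.0000 0.0000 0.0000 0.0000
12.4123 3.6067 0.0000 0.0000 0.0000 0.0000 0.0000
17.3427 7.2789 0.0000 0.0000 0.0000 0.0000 0.0000 0.0000

Δt=0.06286, u=1.04119, d=0.96044, q=0.50393, disc=e^(-rΔt)=0.99887
k=7 terminal: V=max(K-S,0) → 17.3427 7.2789 0.0000 0.0000 0.0000 0.0000 0.0000 0.0000
k=6: j=0 S=124.6277 intr=12.4123 cont=12.2574 V=12.4123[EX]; j=1 S=135.1061 intr=1.9339 cont=3.6067 V=3.6067[hold]; j=2 S=146.4655 intr=0.0000 cont=0.0000 V=0.0000[hold]; j=3 S=158.7800 intr=0.0000 cont=0.0000 V=0.0000[hold]; j=4 S=172.1299 intr=0.0000 cont=0.0000 V=0.0000[hold]; j=5 S=186.6022 intr=0.0000 cont=0.0000 V=0.0000[hold]; j=6 S=202.2913 intr=0.0000 cont=0.0000 V=0.0000[hold]  S*(6)=124.6277
k=5: j=0 S=129.7611 intr=7.2789 cont=7.9659 V=7.9659[hold]; j=1 S=140.6712 intr=0.0000 cont=1.7872 V=1.7872[hold]; j=2 S=152.4985 intr=0.0000 cont=0.0000 V=0.0000[hold]; j=3 S=165.3202 intr=0.0000 cont=0.0000 V=0.0000[hold]; j=4 S=179.2200 intr=0.0000 cont=0.0000 V=0.0000[hold]; j=5 S=194.2884 intr=0.0000 cont=0.0000 V=0.0000[hold]  S*(5)=-
k=4: j=0 S=135.1061 intr=1.9339 cont=4.8468 V=4.8468[hold]; j=1 S=146.4655 intr=0.0000 cont=0.8856 V=0.8856[hold]; j=2 S=158.7800 intr=0.0000 cont=0.0000 V=0.0000[hold]; j=3 S=172.1299 intr=0.0000 cont=0.0000 V=0.0000[hold]; j=4 S=186.6022 intr=0.0000 cont=0.0000 V=0.0000[hold]  S*(4)=-
k=3: j=0 S=140.6712 intr=0.0000 cont=2.8474 V=2.8474[hold]; j=1 S=152.4985 intr=0.0000 cont=0.4388 V=0.4388[hold]; j=2 S=165.3202 intr=0.0000 cont=0.0000 V=0.0000[hold]; j=3 S=179.2200 intr=0.0000 cont=0.0000 V=0.0000[hold]  S*(3)=-
k=2: j=0 S=146.4655 intr=0.0000 cont=1.6318 V=1.6318[hold]; j=1 S=158.7800 intr=0.0000 cont=0.2174 V=0.2174[hold]; j=2 S=172.1299 intr=0.0000 cont=0.0000 V=0.0000[hold]  S*(2)=-
k=1: j=0 S=152.4985 intr=0.0000 cont=0.9180 V=0.9180[hold]; j=1 S=165.3202 intr=0.0000 cont=0.1077 V=0.1077[hold]  S*(1)=-
k=0: j=0 S=158.7800 intr=0.0000 cont=0.5091 V=0.5091[hold]  S*(0)=-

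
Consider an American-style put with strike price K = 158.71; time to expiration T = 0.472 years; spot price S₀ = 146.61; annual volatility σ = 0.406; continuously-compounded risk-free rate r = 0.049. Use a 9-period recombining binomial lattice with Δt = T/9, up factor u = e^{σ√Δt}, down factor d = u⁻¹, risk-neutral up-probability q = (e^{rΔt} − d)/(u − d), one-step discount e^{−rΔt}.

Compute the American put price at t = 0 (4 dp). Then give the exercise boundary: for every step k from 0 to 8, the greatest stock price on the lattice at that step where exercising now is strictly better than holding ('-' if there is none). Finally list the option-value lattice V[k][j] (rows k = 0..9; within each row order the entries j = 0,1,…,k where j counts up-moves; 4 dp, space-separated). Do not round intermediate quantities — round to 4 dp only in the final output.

Δt=0.05244, u=1.09744, d=0.91121, q=0.49059, disc=e^(-rΔt)=0.99743
k=9 terminal: V=max(K-S,0) → 95.2136 82.2371 66.6085 47.7860 25.1169 0.0000 0.0000 0.0000 0.0000 0.0000
k=8: j=0 S=69.6832 intr=89.0268 cont=88.6195 V=89.0268[EX]; j=1 S=83.9242 intr=74.7858 cont=74.3785 V=74.7858[EX]; j=2 S=101.0755 intr=57.6345 cont=57.2272 V=57.6345[EX]; j=3 S=121.7320 intr=36.9780 cont=36.5707 V=36.9780[EX]; j=4 S=146.6100 intr=12.1000 cont=12.7619 V=12.7619[hold]; j=5 S=176.5722 intr=0.0000 cont=0.0000 V=0.0000[hold]; j=6 S=212.6578 intr=0.0000 cont=0.0000 V=0.0000[hold]; j=7 S=256.1180 intr=0.0000 cont=0.0000 V=0.0000[hold]; j=8 S=308.4601 intr=0.0000 cont=0.0000 V=0.0000[hold]  S*(8)=121.7320
k=7: j=0 S=76.4729 intr=82.2371 cont=81.8298 V=82.2371[EX]; j=1 S=92.1015 intr=66.6085 cont=66.2012 V=66.6085[EX]; j=2 S=110.9240 intr=47.7860 cont=47.3787 V=47.7860[EX]; j=3 S=133.5931 intr=25.1169 cont=25.0334 V=25.1169[EX]; j=4 S=160.8952 intr=0.0000 cont=6.4844 V=6.4844[hold]; j=5 S=193.7768 intr=0.0000 cont=0.0000 V=0.0000[hold]; j=6 S=233.3784 intr=0.0000 cont=0.0000 V=0.0000[hold]; j=7 S=281.0733 intr=0.0000 cont=0.0000 V=0.0000[hold]  S*(7)=133.5931
k=6: j=0 S=83.9242 intr=74.7858 cont=74.3785 V=74.7858[EX]; j=1 S=101.0755 intr=57.6345 cont=57.2272 V=57.6345[EX]; j=2 S=121.7320 intr=36.9780 cont=36.5707 V=36.9780[EX]; j=3 S=146.6100 intr=12.1000 cont=15.9350 V=15.9350[hold]; j=4 S=176.5722 intr=0.0000 cont=3.2947 V=3.2947[hold]; j=5 S=212.6578 intr=0.0000 cont=0.0000 V=0.0000[hold]; j=6 S=256.1180 intr=0.0000 cont=0.0000 V=0.0000[hold]  S*(6)=121.7320
k=5: j=0 S=92.1015 intr=66.6085 cont=66.2012 V=66.6085[EX]; j=1 S=110.9240 intr=47.7860 cont=47.3787 V=47.7860[EX]; j=2 S=133.5931 intr=25.1169 cont=26.5861 V=26.5861[hold]; j=3 S=160.8952 intr=0.0000 cont=9.7088 V=9.7088[hold]; j=4 S=193.7768 intr=0.0000 cont=1.6741 V=1.6741[hold]; j=5 S=233.3784 intr=0.0000 cont=0.0000 V=0.0000[hold]  S*(5)=110.9240
k=4: j=0 S=101.0755 intr=57.6345 cont=57.2272 V=57.6345[EX]; j=1 S=121.7320 intr=36.9780 cont=37.2896 V=37.2896[hold]; j=2 S=146.6100 intr=12.1000 cont=18.2593 V=18.2593[hold]; j=3 S=176.5722 intr=0.0000 cont=5.7522 V=5.7522[hold]; j=4 S=212.6578 intr=0.0000 cont=0.8506 V=0.8506[hold]  S*(4)=101.0755
k=3: j=0 S=110.9240 intr=47.7860 cont=47.5312 V=47.7860[EX]; j=1 S=133.5931 intr=25.1169 cont=27.8818 V=27.8818[hold]; j=2 S=160.8952 intr=0.0000 cont=12.0923 V=12.0923[hold]; j=3 S=193.7768 intr=0.0000 cont=3.3390 V=3.3390[hold]  S*(3)=110.9240
k=2: j=0 S=121.7320 intr=36.9780 cont=37.9236 V=37.9236[hold]; j=1 S=146.6100 intr=12.1000 cont=20.0840 V=20.0840[hold]; j=2 S=176.5722 intr=0.0000 cont=7.7780 V=7.7780[hold]  S*(2)=-
k=1: j=0 S=133.5931 intr=25.1169 cont=29.0968 V=29.0968[hold]; j=1 S=160.8952 intr=0.0000 cont=14.0107 V=14.0107[hold]  S*(1)=-
k=0: j=0 S=146.6100 intr=12.1000 cont=21.6401 V=21.6401[hold]  S*(0)=-

price = 21.6401
boundary = - - - 110.9240 101.0755 110.9240 121.7320 133.5931 121.7320
tree:
21.6401
29.0968 14.0107
37.9236 20.0840 7.7780
47.7860 27.8818 12.0923 3.3390
57.6345 37.2896 18.2593 5.7522 0.8506
66.6085 47.7860 26.5861 9.7088 1.6741 0.0000
74.7858 57.6345 36.9780 15.9350 3.2947 0.0000 0.0000
82.2371 66.6085 47.7860 25.1169 6.4844 0.0000 0.0000 0.0000
89.0268 74.7858 57.6345 36.9780 12.7619 0.0000 0.0000 0.0000 0.0000
95.2136 82.2371 66.6085 47.7860 25.1169 0.0000 0.0000 0.0000 0.0000 0.0000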